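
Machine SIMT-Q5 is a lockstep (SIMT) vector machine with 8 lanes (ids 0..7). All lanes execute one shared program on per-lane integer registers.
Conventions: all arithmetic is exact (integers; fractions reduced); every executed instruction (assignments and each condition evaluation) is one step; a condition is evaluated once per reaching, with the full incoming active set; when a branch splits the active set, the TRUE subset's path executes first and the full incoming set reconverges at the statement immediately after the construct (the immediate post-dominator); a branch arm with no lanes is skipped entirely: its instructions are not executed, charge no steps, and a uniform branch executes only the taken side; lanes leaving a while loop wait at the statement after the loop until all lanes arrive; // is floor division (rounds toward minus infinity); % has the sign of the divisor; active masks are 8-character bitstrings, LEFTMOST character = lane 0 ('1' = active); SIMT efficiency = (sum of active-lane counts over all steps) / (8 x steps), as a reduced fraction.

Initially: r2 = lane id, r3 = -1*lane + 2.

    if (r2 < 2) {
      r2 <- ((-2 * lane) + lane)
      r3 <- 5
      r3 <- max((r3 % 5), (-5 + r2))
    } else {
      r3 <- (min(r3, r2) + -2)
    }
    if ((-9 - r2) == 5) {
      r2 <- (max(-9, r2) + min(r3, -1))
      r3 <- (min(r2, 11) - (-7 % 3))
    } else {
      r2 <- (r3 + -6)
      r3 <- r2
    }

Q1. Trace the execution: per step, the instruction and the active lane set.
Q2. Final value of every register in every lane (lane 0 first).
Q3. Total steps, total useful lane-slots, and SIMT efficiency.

step 0: eval (r2 < 2)                11111111
step 1: r2 <- ((-2 * lane) + lane)   11000000
step 2: r3 <- 5                      11000000
step 3: r3 <- max((r3 % 5), (-5 + r2)) 11000000
step 4: r3 <- (min(r3, r2) + -2)     00111111
step 5: eval ((-9 - r2) == 5)        11111111
step 6: r2 <- (r3 + -6)              11111111
step 7: r3 <- r2                     11111111

Answer: 8 steps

r2: -6,-6,-8,-9,-10,-11,-12,-13
r3: -6,-6,-8,-9,-10,-11,-12,-13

steps = 8; useful = 44; efficiency = 44/64 = 11/16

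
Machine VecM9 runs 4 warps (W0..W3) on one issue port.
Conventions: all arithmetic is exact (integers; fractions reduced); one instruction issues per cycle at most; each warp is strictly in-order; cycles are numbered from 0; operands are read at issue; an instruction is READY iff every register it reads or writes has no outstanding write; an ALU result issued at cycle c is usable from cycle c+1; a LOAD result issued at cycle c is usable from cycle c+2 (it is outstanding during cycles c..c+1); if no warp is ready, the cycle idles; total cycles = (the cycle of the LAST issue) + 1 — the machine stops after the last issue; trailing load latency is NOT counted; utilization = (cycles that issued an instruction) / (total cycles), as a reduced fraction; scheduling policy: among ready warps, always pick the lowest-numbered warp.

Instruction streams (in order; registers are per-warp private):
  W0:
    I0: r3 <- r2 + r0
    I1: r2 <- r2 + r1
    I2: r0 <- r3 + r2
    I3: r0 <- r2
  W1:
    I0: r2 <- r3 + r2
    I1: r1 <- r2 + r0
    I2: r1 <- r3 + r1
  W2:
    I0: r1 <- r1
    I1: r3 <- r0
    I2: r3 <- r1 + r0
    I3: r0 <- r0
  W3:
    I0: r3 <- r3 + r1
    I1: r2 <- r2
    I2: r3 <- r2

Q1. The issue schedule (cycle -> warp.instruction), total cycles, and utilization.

cycle 0: W0.I0
cycle 1: W0.I1
cycle 2: W0.I2
cycle 3: W0.I3
cycle 4: W1.I0
cycle 5: W1.I1
cycle 6: W1.I2
cycle 7: W2.I0
cycle 8: W2.I1
cycle 9: W2.I2
cycle 10: W2.I3
cycle 11: W3.I0
cycle 12: W3.I1
cycle 13: W3.I2

Answer: 14 cycles, utilization 1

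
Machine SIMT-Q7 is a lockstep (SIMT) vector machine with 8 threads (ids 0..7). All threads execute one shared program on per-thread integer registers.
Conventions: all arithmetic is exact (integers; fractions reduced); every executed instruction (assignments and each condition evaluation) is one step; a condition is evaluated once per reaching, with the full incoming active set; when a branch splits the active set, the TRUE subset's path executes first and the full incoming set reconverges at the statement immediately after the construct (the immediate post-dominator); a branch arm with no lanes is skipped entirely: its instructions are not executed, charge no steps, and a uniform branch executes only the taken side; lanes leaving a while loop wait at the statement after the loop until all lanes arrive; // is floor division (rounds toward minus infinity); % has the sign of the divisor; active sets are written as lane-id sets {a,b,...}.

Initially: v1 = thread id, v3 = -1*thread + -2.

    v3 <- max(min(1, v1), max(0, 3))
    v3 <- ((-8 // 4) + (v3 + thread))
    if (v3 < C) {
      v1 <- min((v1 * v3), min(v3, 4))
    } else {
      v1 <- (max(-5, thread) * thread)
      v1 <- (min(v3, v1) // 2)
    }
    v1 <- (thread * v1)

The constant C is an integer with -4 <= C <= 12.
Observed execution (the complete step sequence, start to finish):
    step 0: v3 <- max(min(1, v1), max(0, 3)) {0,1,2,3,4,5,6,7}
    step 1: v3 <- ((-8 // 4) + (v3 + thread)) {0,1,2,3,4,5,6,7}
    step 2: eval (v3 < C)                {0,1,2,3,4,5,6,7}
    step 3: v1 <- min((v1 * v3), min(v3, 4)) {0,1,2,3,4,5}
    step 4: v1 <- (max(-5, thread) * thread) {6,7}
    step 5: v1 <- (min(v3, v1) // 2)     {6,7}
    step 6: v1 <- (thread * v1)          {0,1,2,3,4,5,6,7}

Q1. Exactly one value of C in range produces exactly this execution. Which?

Answer: C = 7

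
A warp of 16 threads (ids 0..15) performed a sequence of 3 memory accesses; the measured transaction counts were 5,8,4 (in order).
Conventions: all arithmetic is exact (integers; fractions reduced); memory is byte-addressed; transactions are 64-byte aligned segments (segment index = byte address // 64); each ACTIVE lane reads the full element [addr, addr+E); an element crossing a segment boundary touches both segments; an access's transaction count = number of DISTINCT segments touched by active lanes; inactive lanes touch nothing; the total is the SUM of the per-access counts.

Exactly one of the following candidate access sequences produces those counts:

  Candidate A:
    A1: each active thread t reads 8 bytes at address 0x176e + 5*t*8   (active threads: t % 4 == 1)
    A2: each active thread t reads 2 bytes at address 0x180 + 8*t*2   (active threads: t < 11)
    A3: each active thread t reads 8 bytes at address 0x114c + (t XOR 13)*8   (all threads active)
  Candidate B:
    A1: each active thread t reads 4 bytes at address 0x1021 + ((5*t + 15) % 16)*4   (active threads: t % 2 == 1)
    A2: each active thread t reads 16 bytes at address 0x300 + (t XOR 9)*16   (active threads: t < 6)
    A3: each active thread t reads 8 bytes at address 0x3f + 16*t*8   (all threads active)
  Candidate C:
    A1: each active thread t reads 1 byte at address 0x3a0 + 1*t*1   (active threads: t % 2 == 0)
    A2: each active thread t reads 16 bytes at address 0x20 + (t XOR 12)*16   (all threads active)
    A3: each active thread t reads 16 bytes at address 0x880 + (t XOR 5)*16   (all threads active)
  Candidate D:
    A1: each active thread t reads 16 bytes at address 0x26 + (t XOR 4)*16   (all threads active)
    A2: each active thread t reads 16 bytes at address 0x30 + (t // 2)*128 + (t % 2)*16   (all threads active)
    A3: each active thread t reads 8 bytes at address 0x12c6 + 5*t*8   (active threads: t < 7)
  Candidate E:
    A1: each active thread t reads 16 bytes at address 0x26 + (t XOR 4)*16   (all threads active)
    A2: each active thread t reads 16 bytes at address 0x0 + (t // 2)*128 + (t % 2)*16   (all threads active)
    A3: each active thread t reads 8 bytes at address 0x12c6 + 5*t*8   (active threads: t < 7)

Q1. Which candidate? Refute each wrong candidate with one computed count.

A: A1 gives 4 transactions, not 5
B: A1 gives 2 transactions, not 5
C: A1 gives 1 transaction, not 5
D: A2 gives 16 transactions, not 8
E: all counts match (5,8,4)

Answer: E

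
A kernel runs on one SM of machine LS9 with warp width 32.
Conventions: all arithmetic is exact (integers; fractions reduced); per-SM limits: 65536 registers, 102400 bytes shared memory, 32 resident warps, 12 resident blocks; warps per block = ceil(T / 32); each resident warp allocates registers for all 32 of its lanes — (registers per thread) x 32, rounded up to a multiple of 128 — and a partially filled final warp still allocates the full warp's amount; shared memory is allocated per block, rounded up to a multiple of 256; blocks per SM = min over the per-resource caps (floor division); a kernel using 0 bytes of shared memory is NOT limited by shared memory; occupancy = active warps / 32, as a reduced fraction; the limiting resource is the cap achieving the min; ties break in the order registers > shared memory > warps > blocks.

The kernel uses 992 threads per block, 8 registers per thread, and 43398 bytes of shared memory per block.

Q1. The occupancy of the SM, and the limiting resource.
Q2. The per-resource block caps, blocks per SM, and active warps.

Answer: occupancy 31/32, limited by warps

registers: 8 blocks
shared memory: 2 blocks
warps: 1 block
blocks: 12 blocks

Answer: 1 block, 31 active warps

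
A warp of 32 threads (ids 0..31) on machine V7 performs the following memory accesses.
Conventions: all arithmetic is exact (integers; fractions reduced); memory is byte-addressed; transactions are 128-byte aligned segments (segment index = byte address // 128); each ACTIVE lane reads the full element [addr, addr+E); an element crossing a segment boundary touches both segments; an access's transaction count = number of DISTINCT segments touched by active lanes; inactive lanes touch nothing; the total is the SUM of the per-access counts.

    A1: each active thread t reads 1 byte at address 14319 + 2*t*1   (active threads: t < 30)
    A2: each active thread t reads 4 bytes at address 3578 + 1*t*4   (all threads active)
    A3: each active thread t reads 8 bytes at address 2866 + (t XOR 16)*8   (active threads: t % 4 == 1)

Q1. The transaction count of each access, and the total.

A1: 2 transactions
A2: 2 transactions
A3: 3 transactions

Answer: 2,2,3; total 7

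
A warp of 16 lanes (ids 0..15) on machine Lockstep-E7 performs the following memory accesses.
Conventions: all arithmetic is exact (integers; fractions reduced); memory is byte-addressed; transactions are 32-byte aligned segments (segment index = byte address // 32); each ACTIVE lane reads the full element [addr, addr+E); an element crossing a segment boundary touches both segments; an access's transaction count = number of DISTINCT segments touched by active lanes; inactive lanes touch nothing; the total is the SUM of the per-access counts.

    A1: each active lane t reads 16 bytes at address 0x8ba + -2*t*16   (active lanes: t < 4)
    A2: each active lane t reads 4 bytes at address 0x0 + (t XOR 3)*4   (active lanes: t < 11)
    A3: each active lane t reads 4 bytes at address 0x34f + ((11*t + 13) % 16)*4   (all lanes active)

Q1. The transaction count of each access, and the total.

A1: 5 transactions
A2: 2 transactions
A3: 3 transactions

Answer: 5,2,3; total 10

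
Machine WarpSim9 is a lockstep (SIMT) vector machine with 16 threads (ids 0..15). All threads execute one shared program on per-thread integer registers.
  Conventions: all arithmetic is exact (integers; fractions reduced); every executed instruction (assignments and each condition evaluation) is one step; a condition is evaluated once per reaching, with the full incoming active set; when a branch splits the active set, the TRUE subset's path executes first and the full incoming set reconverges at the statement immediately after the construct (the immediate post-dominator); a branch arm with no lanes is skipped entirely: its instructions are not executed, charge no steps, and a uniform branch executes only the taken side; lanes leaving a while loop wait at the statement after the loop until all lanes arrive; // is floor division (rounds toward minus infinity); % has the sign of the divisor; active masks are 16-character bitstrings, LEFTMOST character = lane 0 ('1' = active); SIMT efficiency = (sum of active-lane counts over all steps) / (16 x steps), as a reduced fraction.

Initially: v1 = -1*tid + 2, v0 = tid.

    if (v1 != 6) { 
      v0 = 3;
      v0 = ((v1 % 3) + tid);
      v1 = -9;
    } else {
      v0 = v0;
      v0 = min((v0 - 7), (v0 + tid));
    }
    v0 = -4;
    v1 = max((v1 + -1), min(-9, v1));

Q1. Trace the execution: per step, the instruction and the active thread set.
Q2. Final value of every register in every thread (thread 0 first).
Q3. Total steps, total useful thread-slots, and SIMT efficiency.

step 0: eval (v1 != 6)               1111111111111111
step 1: v0 <- 3                      1111111111111111
step 2: v0 <- ((v1 % 3) + tid)       1111111111111111
step 3: v1 <- -9                     1111111111111111
step 4: v0 <- -4                     1111111111111111
step 5: v1 <- max((v1 + -1), min(-9, v1)) 1111111111111111

Answer: 6 steps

v1: -9,-9,-9,-9,-9,-9,-9,-9,-9,-9,-9,-9,-9,-9,-9,-9
v0: -4,-4,-4,-4,-4,-4,-4,-4,-4,-4,-4,-4,-4,-4,-4,-4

steps = 6; useful = 96; efficiency = 96/96 = 1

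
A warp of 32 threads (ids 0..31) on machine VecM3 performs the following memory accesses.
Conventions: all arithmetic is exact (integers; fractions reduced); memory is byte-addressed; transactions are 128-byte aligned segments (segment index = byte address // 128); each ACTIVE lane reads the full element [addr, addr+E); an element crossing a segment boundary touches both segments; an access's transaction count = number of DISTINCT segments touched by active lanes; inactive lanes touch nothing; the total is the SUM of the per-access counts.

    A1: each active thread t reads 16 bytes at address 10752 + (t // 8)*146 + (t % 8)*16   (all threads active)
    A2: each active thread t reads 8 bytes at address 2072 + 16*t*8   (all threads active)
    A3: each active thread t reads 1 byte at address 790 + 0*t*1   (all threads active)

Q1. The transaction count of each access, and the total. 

A1: 5 transactions
A2: 32 transactions
A3: 1 transaction

Answer: 5,32,1; total 38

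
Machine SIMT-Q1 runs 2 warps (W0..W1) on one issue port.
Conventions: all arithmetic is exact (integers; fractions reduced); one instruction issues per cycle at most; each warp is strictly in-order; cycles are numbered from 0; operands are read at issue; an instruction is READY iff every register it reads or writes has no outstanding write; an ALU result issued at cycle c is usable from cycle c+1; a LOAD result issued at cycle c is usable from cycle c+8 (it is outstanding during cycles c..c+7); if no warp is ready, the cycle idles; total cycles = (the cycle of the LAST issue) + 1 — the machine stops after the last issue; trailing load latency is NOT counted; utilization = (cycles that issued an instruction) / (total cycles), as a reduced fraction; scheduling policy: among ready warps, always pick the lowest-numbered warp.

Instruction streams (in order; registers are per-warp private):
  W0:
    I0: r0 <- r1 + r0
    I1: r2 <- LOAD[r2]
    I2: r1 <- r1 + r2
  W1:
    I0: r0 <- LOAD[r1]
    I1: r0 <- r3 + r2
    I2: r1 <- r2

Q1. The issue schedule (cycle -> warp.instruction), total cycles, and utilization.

cycle 0: W0.I0
cycle 1: W0.I1
cycle 2: W1.I0
cycle 3: idle
cycle 4: idle
cycle 5: idle
cycle 6: idle
cycle 7: idle
cycle 8: idle
cycle 9: W0.I2
cycle 10: W1.I1
cycle 11: W1.I2

Answer: 12 cycles, utilization 1/2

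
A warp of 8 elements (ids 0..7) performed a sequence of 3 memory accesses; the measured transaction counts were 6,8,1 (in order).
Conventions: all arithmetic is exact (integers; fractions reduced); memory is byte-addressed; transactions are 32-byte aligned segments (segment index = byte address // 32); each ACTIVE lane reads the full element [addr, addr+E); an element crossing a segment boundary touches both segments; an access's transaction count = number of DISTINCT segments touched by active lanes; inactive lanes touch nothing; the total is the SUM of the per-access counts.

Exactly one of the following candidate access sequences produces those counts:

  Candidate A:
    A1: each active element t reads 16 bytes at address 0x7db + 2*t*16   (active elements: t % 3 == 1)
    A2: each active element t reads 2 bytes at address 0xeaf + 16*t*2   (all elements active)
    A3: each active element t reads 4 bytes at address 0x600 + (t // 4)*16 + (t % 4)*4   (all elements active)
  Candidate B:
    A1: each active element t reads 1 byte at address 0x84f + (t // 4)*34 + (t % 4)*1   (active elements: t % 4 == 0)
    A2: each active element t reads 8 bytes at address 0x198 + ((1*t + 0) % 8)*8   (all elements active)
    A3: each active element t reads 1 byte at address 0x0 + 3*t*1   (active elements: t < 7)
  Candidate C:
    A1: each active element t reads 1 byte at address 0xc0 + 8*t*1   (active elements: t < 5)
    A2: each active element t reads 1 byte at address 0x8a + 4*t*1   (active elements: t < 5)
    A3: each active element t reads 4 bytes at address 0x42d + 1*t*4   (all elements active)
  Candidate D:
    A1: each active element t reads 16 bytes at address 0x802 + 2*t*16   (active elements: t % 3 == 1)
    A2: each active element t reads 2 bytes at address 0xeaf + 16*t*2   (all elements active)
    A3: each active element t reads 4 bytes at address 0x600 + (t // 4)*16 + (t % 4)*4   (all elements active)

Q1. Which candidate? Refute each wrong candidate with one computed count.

B: A1 gives 2 transactions, not 6
C: A1 gives 2 transactions, not 6
D: A1 gives 3 transactions, not 6
A: all counts match (6,8,1)

Answer: A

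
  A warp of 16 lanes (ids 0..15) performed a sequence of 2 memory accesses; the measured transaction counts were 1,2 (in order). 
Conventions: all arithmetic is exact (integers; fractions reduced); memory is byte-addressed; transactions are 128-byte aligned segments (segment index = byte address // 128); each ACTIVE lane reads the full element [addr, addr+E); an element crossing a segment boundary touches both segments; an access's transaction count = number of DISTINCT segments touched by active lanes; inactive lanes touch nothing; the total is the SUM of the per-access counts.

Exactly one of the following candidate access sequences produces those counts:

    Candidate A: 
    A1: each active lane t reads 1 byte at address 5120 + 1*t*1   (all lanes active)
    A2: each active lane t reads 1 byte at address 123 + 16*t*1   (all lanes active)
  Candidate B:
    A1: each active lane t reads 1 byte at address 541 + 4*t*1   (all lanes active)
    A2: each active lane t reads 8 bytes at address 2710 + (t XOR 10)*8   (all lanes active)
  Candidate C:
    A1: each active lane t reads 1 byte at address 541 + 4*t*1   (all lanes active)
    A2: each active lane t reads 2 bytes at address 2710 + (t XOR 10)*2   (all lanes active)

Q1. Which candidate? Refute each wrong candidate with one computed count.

A: A2 gives 3 transactions, not 2
C: A2 gives 1 transaction, not 2
B: all counts match (1,2)

Answer: B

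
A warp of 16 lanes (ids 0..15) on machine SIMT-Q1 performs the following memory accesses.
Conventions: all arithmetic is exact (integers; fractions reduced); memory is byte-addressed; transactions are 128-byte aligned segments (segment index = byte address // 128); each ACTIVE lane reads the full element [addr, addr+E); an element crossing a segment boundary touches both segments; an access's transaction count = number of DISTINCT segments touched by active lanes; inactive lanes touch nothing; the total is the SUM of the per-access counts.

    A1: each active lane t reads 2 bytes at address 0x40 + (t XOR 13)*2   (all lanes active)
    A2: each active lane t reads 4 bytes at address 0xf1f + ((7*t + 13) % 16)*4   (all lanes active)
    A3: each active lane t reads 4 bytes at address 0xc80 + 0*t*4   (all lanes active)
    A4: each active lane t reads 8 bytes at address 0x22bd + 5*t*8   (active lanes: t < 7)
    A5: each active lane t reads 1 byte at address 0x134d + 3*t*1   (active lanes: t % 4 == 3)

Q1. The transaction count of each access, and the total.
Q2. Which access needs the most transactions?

A1: 1 transaction
A2: 1 transaction
A3: 1 transaction
A4: 3 transactions
A5: 1 transaction

Answer: 1,1,1,3,1; total 7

Answer: A4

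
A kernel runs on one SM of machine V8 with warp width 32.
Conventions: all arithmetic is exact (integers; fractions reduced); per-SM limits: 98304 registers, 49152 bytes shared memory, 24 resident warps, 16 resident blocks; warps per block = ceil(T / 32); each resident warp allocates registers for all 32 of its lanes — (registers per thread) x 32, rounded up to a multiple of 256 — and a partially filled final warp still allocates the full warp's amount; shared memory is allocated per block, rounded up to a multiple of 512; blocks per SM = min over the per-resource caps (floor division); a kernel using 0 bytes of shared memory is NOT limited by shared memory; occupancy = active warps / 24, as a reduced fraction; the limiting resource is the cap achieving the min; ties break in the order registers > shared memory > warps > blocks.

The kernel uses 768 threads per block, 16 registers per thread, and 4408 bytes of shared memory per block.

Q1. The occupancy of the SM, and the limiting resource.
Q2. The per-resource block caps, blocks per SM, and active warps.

Answer: occupancy 1, limited by warps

registers: 8 blocks
shared memory: 10 blocks
warps: 1 block
blocks: 16 blocks

Answer: 1 block, 24 active warps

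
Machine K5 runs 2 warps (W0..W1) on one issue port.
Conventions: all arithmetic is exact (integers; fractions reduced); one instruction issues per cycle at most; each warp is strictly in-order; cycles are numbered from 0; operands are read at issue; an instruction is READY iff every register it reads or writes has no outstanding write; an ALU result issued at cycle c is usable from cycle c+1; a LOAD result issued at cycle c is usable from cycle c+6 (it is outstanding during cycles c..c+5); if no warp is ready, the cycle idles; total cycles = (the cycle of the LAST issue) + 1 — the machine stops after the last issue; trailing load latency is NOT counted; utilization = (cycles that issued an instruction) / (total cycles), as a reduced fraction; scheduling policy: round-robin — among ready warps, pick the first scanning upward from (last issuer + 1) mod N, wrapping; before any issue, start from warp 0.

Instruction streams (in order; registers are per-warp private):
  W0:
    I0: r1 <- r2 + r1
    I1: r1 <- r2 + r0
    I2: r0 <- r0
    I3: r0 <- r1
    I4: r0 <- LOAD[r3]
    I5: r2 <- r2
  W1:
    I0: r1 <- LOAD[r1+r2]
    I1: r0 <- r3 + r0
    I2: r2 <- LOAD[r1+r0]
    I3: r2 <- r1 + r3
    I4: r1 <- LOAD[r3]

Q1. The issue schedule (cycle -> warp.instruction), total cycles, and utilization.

cycle 0: W0.I0
cycle 1: W1.I0
cycle 2: W0.I1
cycle 3: W1.I1
cycle 4: W0.I2
cycle 5: W0.I3
cycle 6: W0.I4
cycle 7: W1.I2
cycle 8: W0.I5
cycle 9: idle
cycle 10: idle
cycle 11: idle
cycle 12: idle
cycle 13: W1.I3
cycle 14: W1.I4

Answer: 15 cycles, utilization 11/15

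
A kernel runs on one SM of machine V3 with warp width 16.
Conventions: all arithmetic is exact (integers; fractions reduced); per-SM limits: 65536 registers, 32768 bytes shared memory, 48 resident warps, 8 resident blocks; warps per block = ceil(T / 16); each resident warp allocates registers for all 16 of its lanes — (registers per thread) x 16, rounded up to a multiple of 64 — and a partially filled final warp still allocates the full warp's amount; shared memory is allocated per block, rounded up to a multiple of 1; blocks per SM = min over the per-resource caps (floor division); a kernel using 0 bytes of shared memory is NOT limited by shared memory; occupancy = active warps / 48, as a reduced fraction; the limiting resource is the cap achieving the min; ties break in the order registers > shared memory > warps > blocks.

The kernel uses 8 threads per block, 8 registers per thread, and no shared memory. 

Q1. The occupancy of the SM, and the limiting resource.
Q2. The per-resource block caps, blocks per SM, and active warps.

Answer: occupancy 1/6, limited by blocks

registers: 512 blocks
shared memory: no limit (kernel uses none)
warps: 48 blocks
blocks: 8 blocks

Answer: 8 blocks, 8 active warps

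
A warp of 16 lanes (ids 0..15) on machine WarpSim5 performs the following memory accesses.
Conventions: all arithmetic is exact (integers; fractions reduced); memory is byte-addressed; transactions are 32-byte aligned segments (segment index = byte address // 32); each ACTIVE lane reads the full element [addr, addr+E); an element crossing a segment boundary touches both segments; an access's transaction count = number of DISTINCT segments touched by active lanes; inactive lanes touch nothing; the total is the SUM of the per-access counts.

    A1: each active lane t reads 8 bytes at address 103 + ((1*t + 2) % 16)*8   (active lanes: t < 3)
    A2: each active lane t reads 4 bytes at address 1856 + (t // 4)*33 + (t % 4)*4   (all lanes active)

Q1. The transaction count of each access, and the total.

A1: 2 transactions
A2: 4 transactions

Answer: 2,4; total 6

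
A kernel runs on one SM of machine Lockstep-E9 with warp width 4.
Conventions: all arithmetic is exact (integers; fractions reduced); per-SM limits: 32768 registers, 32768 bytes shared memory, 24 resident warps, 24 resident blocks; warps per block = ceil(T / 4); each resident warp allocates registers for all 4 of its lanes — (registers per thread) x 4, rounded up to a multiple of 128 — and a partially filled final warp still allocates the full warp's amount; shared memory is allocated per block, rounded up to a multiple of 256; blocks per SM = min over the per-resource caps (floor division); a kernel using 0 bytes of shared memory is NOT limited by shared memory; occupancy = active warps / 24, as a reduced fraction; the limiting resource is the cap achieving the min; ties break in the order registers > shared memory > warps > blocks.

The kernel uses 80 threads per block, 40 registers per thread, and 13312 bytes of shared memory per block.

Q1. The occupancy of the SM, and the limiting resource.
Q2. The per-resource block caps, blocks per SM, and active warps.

Answer: occupancy 5/6, limited by warps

registers: 6 blocks
shared memory: 2 blocks
warps: 1 block
blocks: 24 blocks

Answer: 1 block, 20 active warps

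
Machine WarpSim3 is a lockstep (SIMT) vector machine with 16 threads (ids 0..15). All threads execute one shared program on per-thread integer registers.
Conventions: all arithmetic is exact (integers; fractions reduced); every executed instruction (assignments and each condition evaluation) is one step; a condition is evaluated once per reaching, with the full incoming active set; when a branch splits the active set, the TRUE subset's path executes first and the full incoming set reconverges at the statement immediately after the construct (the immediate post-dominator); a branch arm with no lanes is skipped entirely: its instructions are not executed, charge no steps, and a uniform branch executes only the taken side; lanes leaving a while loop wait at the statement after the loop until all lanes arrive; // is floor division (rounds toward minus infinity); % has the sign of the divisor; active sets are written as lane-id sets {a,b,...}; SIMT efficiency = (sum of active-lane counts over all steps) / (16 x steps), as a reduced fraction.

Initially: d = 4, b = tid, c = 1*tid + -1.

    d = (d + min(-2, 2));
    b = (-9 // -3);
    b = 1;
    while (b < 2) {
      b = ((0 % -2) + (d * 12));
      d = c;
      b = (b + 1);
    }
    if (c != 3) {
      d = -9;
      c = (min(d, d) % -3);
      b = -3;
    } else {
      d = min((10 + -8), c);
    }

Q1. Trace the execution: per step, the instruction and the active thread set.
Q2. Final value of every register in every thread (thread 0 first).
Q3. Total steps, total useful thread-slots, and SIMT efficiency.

step 0: d <- (d + min(-2, 2))        {0,1,2,3,4,5,6,7,8,9,10,11,12,13,14,15}
step 1: b <- (-9 // -3)              {0,1,2,3,4,5,6,7,8,9,10,11,12,13,14,15}
step 2: b <- 1                       {0,1,2,3,4,5,6,7,8,9,10,11,12,13,14,15}
step 3: eval (b < 2)                 {0,1,2,3,4,5,6,7,8,9,10,11,12,13,14,15}
step 4: b <- ((0 % -2) + (d * 12))   {0,1,2,3,4,5,6,7,8,9,10,11,12,13,14,15}
step 5: d <- c                       {0,1,2,3,4,5,6,7,8,9,10,11,12,13,14,15}
step 6: b <- (b + 1)                 {0,1,2,3,4,5,6,7,8,9,10,11,12,13,14,15}
step 7: eval (b < 2)                 {0,1,2,3,4,5,6,7,8,9,10,11,12,13,14,15}
step 8: eval (c != 3)                {0,1,2,3,4,5,6,7,8,9,10,11,12,13,14,15}
step 9: d <- -9                      {0,1,2,3,5,6,7,8,9,10,11,12,13,14,15}
step 10: c <- (min(d, d) % -3)        {0,1,2,3,5,6,7,8,9,10,11,12,13,14,15}
step 11: b <- -3                      {0,1,2,3,5,6,7,8,9,10,11,12,13,14,15}
step 12: d <- min((10 + -8), c)       {4}

Answer: 13 steps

d: -9,-9,-9,-9,2,-9,-9,-9,-9,-9,-9,-9,-9,-9,-9,-9
b: -3,-3,-3,-3,25,-3,-3,-3,-3,-3,-3,-3,-3,-3,-3,-3
c: 0,0,0,0,3,0,0,0,0,0,0,0,0,0,0,0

steps = 13; useful = 190; efficiency = 190/208 = 95/104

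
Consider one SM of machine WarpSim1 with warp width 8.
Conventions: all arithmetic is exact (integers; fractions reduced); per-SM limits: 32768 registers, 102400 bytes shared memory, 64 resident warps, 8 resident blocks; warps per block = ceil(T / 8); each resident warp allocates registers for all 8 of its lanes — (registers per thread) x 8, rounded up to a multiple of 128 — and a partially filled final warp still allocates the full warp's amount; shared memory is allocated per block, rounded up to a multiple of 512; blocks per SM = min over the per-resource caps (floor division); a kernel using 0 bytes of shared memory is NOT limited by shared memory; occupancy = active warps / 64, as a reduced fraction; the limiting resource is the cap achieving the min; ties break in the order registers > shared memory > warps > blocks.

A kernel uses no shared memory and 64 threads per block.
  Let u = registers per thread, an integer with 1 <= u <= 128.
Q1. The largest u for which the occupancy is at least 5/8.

Answer: u = 96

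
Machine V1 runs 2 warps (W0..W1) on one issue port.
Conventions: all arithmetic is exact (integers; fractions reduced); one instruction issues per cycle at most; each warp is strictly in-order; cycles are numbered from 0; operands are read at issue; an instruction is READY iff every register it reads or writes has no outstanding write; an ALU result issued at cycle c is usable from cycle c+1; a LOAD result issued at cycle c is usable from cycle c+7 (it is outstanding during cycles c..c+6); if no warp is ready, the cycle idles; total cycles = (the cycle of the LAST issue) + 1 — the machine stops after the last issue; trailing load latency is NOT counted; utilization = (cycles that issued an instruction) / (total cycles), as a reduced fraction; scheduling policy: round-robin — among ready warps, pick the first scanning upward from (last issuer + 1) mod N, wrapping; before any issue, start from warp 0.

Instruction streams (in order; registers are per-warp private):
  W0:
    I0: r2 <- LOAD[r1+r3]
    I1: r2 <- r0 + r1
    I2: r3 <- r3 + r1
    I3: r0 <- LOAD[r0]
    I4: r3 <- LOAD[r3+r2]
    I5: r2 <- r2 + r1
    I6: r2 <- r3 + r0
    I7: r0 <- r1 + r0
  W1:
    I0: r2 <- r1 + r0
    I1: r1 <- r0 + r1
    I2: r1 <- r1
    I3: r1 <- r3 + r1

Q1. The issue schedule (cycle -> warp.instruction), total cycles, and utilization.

cycle 0: W0.I0
cycle 1: W1.I0
cycle 2: W1.I1
cycle 3: W1.I2
cycle 4: W1.I3
cycle 5: idle
cycle 6: idle
cycle 7: W0.I1
cycle 8: W0.I2
cycle 9: W0.I3
cycle 10: W0.I4
cycle 11: W0.I5
cycle 12: idle
cycle 13: idle
cycle 14: idle
cycle 15: idle
cycle 16: idle
cycle 17: W0.I6
cycle 18: W0.I7

Answer: 19 cycles, utilization 12/19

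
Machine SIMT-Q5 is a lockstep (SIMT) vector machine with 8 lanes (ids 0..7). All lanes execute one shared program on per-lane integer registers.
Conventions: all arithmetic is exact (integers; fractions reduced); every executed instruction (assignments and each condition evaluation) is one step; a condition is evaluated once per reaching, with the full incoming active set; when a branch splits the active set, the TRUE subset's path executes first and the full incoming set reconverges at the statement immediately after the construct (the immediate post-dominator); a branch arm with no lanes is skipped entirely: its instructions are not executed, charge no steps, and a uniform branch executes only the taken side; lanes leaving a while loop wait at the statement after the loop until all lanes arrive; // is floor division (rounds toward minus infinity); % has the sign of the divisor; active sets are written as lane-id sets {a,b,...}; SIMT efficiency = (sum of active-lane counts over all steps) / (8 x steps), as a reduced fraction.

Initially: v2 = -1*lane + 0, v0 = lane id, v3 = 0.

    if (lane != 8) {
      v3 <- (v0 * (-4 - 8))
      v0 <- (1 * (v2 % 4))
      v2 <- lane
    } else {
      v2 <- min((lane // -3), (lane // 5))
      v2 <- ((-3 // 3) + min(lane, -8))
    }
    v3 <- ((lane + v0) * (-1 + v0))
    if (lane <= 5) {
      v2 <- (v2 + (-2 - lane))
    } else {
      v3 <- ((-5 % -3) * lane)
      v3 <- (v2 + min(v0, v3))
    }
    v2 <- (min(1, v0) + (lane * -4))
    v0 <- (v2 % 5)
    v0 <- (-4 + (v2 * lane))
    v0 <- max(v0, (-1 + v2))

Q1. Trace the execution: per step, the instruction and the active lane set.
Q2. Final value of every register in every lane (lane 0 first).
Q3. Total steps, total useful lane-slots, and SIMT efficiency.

step 0: eval (lane != 8)             {0,1,2,3,4,5,6,7}
step 1: v3 <- (v0 * (-4 - 8))        {0,1,2,3,4,5,6,7}
step 2: v0 <- (1 * (v2 % 4))         {0,1,2,3,4,5,6,7}
step 3: v2 <- lane                   {0,1,2,3,4,5,6,7}
step 4: v3 <- ((lane + v0) * (-1 + v0)) {0,1,2,3,4,5,6,7}
step 5: eval (lane <= 5)             {0,1,2,3,4,5,6,7}
step 6: v2 <- (v2 + (-2 - lane))     {0,1,2,3,4,5}
step 7: v3 <- ((-5 % -3) * lane)     {6,7}
step 8: v3 <- (v2 + min(v0, v3))     {6,7}
step 9: v2 <- (min(1, v0) + (lane * -4)) {0,1,2,3,4,5,6,7}
step 10: v0 <- (v2 % 5)               {0,1,2,3,4,5,6,7}
step 11: v0 <- (-4 + (v2 * lane))     {0,1,2,3,4,5,6,7}
step 12: v0 <- max(v0, (-1 + v2))     {0,1,2,3,4,5,6,7}

Answer: 13 steps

v2: 0,-3,-7,-11,-16,-19,-23,-27
v0: -1,-4,-8,-12,-17,-20,-24,-28
v3: 0,8,4,0,-4,16,-6,-7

steps = 13; useful = 90; efficiency = 90/104 = 45/52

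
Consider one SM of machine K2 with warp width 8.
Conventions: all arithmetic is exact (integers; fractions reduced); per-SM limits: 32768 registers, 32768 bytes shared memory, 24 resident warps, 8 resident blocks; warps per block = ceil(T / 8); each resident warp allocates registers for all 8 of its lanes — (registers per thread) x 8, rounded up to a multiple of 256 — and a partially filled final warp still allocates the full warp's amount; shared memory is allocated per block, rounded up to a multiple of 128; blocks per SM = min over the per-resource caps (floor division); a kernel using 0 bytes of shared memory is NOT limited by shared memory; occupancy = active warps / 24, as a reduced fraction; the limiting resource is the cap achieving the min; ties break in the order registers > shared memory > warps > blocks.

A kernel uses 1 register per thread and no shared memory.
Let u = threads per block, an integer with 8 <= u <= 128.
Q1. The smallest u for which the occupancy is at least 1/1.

Answer: u = 17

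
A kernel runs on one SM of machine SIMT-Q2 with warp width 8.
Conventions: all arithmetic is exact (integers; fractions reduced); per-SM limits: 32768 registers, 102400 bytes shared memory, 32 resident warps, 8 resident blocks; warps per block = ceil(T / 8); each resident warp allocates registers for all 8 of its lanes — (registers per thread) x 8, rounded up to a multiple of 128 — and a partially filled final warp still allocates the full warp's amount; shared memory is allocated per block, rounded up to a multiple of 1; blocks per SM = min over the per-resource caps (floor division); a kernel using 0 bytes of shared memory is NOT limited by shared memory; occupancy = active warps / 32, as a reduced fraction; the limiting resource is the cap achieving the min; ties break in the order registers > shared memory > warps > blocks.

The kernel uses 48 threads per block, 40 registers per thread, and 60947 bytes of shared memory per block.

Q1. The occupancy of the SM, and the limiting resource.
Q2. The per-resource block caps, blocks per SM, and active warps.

Answer: occupancy 3/16, limited by shared memory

registers: 14 blocks
shared memory: 1 block
warps: 5 blocks
blocks: 8 blocks

Answer: 1 block, 6 active warps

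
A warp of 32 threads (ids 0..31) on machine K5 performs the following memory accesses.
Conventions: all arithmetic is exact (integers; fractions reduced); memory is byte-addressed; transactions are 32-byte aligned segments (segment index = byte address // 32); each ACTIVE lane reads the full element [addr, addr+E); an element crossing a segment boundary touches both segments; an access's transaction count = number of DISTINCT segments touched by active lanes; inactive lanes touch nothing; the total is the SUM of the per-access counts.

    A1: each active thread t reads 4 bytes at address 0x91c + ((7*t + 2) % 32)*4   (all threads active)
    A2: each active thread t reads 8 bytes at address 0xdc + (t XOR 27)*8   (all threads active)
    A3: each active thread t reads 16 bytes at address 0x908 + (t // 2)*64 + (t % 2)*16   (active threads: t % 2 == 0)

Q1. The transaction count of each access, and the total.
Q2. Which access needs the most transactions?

A1: 5 transactions
A2: 9 transactions
A3: 16 transactions

Answer: 5,9,16; total 30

Answer: A3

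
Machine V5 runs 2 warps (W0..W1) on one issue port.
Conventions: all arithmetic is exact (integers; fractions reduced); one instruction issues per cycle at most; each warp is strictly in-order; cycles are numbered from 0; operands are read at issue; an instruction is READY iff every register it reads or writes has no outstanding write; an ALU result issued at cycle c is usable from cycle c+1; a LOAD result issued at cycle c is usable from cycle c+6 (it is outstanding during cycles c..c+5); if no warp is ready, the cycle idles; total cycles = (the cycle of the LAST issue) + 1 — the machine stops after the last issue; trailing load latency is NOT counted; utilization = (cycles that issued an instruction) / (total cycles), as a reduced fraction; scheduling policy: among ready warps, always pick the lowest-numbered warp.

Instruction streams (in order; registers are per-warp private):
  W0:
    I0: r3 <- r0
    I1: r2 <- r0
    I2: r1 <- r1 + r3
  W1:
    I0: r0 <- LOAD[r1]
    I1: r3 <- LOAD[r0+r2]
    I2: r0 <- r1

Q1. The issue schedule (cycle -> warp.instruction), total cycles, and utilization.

cycle 0: W0.I0
cycle 1: W0.I1
cycle 2: W0.I2
cycle 3: W1.I0
cycle 4: idle
cycle 5: idle
cycle 6: idle
cycle 7: idle
cycle 8: idle
cycle 9: W1.I1
cycle 10: W1.I2

Answer: 11 cycles, utilization 6/11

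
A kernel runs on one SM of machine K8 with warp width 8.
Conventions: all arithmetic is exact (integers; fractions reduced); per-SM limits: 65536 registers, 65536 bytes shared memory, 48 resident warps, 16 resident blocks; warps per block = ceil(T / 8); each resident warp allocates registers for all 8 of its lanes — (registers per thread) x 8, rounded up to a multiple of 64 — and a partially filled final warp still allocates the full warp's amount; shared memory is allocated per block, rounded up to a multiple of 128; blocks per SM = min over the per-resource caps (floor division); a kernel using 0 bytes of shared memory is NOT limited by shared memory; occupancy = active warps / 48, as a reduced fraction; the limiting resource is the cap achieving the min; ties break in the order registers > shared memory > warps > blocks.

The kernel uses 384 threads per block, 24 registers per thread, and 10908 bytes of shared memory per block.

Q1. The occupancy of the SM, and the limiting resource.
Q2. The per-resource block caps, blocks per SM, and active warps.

Answer: occupancy 1, limited by warps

registers: 7 blocks
shared memory: 5 blocks
warps: 1 block
blocks: 16 blocks

Answer: 1 block, 48 active warps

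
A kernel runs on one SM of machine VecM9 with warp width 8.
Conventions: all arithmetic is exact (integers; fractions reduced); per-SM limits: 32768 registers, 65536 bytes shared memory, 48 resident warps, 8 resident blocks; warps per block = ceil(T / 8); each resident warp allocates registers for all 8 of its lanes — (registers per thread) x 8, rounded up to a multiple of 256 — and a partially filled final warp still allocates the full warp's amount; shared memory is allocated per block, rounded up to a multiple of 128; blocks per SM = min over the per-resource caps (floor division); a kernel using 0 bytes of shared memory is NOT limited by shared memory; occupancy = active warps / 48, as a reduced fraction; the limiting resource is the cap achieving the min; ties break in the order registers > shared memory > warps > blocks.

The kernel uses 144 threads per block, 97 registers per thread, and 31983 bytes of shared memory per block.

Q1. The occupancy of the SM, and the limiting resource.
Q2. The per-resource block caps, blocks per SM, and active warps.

Answer: occupancy 3/8, limited by registers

registers: 1 block
shared memory: 2 blocks
warps: 2 blocks
blocks: 8 blocks

Answer: 1 block, 18 active warps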